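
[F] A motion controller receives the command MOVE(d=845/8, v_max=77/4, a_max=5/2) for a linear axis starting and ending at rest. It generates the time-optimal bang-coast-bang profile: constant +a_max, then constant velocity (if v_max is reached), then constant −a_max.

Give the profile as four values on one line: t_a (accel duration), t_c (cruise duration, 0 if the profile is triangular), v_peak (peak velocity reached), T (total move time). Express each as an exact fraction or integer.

t_a=13/2 t_c=0 v_peak=65/4 T=13

(v_max)²/a_max = (77/4)²/(5/2) = 5929/40
845/8 < 5929/40 → triangular
v_peak = √(845/8·5/2) = √(4225/16) = 65/4
t_a = (65/4)/(5/2) = 13/2; t_c = 0
T = 2·13/2 = 13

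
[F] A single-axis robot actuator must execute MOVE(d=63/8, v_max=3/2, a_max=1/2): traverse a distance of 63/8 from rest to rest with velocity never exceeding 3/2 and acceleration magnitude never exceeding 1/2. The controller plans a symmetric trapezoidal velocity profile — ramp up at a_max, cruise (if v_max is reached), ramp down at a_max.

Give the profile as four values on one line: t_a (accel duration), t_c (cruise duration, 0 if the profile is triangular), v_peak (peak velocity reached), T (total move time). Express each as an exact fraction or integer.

t_a=3 t_c=9/4 v_peak=3/2 T=33/4

(v_max)²/a_max = (3/2)²/(1/2) = 9/2
63/8 ≥ 9/2 so v_max reached
t_a = (3/2)/(1/2) = 3; v_peak = 3/2
d_cruise = 63/8 − 9/2 = 27/8; t_c = (27/8)/(3/2) = 9/4
T = 2·3 + 9/4 = 33/4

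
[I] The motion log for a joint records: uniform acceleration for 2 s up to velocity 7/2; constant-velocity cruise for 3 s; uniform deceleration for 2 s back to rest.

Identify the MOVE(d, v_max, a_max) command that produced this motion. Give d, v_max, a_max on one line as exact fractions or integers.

a_max = (7/2)/2 = 7/4
d_a = ½·7/2·2 = 7/2; d_c = 7/2·3 = 21/2
d = 2·7/2 + 21/2 = 35/2
t_c = 3 > 0 → v_max = v_peak = 7/2

d=35/2 v_max=7/2 a_max=7/4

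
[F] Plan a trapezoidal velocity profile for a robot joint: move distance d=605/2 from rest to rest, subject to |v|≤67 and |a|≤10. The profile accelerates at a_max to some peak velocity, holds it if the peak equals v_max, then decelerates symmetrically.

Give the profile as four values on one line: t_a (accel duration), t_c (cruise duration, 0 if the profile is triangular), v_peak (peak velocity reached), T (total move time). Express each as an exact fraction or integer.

t_a=11/2 t_c=0 v_peak=55 T=11

v_max²/a_max = 67²/10 = 4489/10
605/2 < 4489/10 ⇒ no cruise
v_peak = √(605/2·10) = √3025 = 55
t_a = 55/10 = 11/2; t_c = 0
T = 2·11/2 = 11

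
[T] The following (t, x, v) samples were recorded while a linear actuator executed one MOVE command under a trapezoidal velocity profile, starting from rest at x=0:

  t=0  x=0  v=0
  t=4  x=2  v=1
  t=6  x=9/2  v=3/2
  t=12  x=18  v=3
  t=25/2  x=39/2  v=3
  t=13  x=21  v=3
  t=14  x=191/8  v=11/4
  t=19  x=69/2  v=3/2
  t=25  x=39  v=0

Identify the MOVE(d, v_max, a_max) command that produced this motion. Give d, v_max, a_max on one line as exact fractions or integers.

d=39 v_max=3 a_max=1/4

final state: t=25, x=39, v=0 → d = 39
a_max = (1−0)/(4−0) = 1/4
max v = 3 over t∈[12,13] → v_max = 3
check: 3·(12+1) = 39 ✓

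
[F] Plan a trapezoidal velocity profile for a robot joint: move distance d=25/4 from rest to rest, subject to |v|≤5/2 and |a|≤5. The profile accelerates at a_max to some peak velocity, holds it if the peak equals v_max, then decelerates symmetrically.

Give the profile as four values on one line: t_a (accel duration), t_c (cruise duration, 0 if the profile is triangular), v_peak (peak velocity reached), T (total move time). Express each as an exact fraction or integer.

t_a=1/2 t_c=2 v_peak=5/2 T=3

v_max²/a_max = (5/2)²/5 = 5/4
25/4 ≥ 5/4 → trapezoidal
t_a = (5/2)/5 = 1/2; v_peak = 5/2
d_cruise = 25/4 − 5/4 = 5; t_c = 5/(5/2) = 2
T = 2·1/2 + 2 = 3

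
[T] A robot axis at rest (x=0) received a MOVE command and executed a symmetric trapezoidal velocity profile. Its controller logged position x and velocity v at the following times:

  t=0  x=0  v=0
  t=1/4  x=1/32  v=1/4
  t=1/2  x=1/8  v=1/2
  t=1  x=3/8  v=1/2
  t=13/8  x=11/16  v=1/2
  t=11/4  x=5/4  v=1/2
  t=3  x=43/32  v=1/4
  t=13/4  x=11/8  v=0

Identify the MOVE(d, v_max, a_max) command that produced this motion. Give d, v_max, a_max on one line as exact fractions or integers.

final state: t=13/4, x=11/8, v=0 → d = 11/8
a_max = (1/4−0)/(1/4−0) = 1
max v = 1/2 over t∈[1/2,11/4] → v_max = 1/2
check: 1/2·(1/2+9/4) = 11/8 ✓

d=11/8 v_max=1/2 a_max=1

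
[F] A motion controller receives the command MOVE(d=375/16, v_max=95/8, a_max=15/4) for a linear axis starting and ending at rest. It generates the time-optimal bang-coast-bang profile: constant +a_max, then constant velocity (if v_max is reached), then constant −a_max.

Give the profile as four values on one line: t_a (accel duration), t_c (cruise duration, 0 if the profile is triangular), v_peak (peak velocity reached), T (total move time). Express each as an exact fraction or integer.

t_a=5/2 t_c=0 v_peak=75/8 T=5

vₘ²/aₘ = (95/8)²/(15/4) = 1805/48
375/16 < 1805/48 ⇒ no cruise
v_peak = √(375/16·15/4) = √(5625/64) = 75/8
t_a = (75/8)/(15/4) = 5/2; t_c = 0
T = 2·5/2 = 5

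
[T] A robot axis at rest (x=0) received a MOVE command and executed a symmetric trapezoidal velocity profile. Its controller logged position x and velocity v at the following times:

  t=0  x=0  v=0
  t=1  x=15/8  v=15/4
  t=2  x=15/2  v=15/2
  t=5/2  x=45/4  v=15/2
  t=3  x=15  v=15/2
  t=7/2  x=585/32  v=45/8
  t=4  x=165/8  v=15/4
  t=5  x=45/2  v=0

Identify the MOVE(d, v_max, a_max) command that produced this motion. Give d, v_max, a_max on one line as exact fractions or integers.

final state: t=5, x=45/2, v=0 → d = 45/2
a_max = (15/4−0)/(1−0) = 15/4
max v = 15/2 over t∈[2,3] → v_max = 15/2
check: 15/2·(2+1) = 45/2 ✓

d=45/2 v_max=15/2 a_max=15/4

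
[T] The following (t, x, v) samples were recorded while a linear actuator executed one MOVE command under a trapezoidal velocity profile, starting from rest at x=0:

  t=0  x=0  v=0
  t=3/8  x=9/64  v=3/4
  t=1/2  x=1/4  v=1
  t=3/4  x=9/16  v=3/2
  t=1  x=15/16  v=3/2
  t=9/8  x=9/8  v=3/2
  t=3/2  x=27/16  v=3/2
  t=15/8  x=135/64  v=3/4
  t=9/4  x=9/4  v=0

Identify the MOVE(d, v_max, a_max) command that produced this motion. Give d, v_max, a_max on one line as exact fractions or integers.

d=9/4 v_max=3/2 a_max=2

final state: t=9/4, x=9/4, v=0 → d = 9/4
a_max = (3/4−0)/(3/8−0) = 2
max v = 3/2 over t∈[3/4,3/2] → v_max = 3/2
check: 3/2·(3/4+3/4) = 9/4 ✓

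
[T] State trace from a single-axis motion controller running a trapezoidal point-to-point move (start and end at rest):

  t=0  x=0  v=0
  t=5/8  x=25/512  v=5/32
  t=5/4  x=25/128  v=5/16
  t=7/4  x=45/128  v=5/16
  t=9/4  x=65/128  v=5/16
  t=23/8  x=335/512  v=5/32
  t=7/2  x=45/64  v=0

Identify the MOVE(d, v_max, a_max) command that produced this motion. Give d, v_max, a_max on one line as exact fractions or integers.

d=45/64 v_max=5/16 a_max=1/4

final state: t=7/2, x=45/64, v=0 → d = 45/64
a_max = (5/32−0)/(5/8−0) = 1/4
max v = 5/16 over t∈[5/4,9/4] → v_max = 5/16
check: 5/16·(5/4+1) = 45/64 ✓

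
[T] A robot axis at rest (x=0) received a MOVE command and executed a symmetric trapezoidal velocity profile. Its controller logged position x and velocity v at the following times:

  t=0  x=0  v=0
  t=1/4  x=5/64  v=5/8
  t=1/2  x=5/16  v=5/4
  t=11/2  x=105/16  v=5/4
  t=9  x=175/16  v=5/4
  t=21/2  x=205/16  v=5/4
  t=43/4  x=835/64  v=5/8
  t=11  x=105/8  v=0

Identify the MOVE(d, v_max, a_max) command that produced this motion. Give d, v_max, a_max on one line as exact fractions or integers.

d=105/8 v_max=5/4 a_max=5/2

final state: t=11, x=105/8, v=0 → d = 105/8
a_max = (5/8−0)/(1/4−0) = 5/2
max v = 5/4 over t∈[1/2,21/2] → v_max = 5/4
check: 5/4·(1/2+10) = 105/8 ✓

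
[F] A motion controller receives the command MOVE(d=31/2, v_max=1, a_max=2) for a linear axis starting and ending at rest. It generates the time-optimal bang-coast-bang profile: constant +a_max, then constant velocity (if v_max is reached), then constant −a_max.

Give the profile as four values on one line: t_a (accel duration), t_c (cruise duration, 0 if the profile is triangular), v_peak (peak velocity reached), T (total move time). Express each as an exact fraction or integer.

t_a=1/2 t_c=15 v_peak=1 T=16

vₘ²/aₘ = 1²/2 = 1/2
31/2 ≥ 1/2 → trapezoidal
t_a = 1/2; v_peak = 1
d_cruise = 31/2 − 1/2 = 15; t_c = 15/1 = 15
T = 2·1/2 + 15 = 16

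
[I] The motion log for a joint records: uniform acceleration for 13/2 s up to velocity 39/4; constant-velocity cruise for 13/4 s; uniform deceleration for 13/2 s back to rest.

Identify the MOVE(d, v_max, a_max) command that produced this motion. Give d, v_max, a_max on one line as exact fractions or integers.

d=1521/16 v_max=39/4 a_max=3/2

a_max = (39/4)/(13/2) = 3/2
d_a = ½·39/4·13/2 = 507/16; d_c = 39/4·13/4 = 507/16
d = 2·507/16 + 507/16 = 1521/16
t_c = 13/4 > 0 ⇒ limit active, v_max = 39/4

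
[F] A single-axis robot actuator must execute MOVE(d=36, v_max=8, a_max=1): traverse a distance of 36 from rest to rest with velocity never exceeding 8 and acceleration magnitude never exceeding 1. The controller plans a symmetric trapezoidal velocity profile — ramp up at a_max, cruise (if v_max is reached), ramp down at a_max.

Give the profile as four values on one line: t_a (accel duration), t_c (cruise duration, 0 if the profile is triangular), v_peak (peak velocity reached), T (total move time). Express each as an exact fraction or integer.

vₘ²/aₘ = 8²/1 = 64
36 < 64 ⇒ no cruise
v_peak = √(36·1) = √36 = 6
t_a = 6/1 = 6; t_c = 0
T = 2·6 = 12

t_a=6 t_c=0 v_peak=6 T=12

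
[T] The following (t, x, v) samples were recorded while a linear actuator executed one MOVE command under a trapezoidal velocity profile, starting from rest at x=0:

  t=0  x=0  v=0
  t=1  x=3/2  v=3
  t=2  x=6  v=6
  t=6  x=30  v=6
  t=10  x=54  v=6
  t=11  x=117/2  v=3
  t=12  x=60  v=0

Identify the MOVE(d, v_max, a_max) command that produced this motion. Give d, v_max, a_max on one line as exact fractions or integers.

d=60 v_max=6 a_max=3

final state: t=12, x=60, v=0 → d = 60
a_max = (3−0)/(1−0) = 3
max v = 6 over t∈[2,10] → v_max = 6
check: 6·(2+8) = 60 ✓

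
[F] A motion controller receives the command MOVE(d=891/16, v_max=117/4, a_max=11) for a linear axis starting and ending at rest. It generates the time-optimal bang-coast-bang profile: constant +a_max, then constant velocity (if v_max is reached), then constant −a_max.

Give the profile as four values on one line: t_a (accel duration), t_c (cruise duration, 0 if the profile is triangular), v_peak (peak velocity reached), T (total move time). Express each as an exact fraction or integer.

t_a=9/4 t_c=0 v_peak=99/4 T=9/2

vₘ²/aₘ = (117/4)²/11 = 13689/176
891/16 < 13689/176 so t_c = 0
v_peak = √(891/16·11) = √(9801/16) = 99/4
t_a = (99/4)/11 = 9/4; t_c = 0
T = 2·9/4 = 9/2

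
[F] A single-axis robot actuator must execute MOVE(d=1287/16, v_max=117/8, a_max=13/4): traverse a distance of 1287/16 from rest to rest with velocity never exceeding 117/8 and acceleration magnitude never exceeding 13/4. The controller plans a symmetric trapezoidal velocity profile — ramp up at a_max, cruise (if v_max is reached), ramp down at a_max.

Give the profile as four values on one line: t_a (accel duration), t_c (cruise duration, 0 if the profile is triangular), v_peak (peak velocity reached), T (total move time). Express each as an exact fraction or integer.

vₘ²/aₘ = (117/8)²/(13/4) = 1053/16
1287/16 ≥ 1053/16 → trapezoidal
t_a = (117/8)/(13/4) = 9/2; v_peak = 117/8
d_cruise = 1287/16 − 1053/16 = 117/8; t_c = (117/8)/(117/8) = 1
T = 2·9/2 + 1 = 10

t_a=9/2 t_c=1 v_peak=117/8 T=10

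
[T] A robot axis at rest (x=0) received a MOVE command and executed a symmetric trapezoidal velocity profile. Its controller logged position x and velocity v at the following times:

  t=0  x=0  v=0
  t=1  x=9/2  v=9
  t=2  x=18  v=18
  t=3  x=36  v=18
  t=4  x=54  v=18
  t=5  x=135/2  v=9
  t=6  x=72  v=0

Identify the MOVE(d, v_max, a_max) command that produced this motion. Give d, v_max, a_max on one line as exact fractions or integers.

final state: t=6, x=72, v=0 → d = 72
a_max = (9−0)/(1−0) = 9
max v = 18 over t∈[2,4] → v_max = 18
check: 18·(2+2) = 72 ✓

d=72 v_max=18 a_max=9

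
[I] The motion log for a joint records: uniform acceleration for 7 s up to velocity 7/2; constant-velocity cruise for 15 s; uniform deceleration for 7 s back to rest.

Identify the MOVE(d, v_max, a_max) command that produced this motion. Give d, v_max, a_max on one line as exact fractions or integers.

d=77 v_max=7/2 a_max=1/2

a_max = (7/2)/7 = 1/2
d_a = ½·7/2·7 = 49/4; d_c = 7/2·15 = 105/2
d = 2·49/4 + 105/2 = 77
t_c = 15 > 0 → v_max = v_peak = 7/2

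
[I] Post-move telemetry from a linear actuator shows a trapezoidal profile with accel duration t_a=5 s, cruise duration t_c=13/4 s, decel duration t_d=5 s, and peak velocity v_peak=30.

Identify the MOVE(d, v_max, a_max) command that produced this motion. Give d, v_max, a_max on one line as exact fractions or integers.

a_max = 30/5 = 6
d_a = ½·30·5 = 75; d_c = 30·13/4 = 195/2
d = 2·75 + 195/2 = 495/2
t_c = 13/4 > 0 → v_max = v_peak = 30

d=495/2 v_max=30 a_max=6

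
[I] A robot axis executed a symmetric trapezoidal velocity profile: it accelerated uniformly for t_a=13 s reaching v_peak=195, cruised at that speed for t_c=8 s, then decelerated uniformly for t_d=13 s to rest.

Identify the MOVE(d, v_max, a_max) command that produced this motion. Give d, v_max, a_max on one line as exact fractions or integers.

d=4095 v_max=195 a_max=15

a_max = 195/13 = 15
d_a = ½·195·13 = 2535/2; d_c = 195·8 = 1560
d = 2·2535/2 + 1560 = 4095
t_c = 8 > 0 → v_max = v_peak = 195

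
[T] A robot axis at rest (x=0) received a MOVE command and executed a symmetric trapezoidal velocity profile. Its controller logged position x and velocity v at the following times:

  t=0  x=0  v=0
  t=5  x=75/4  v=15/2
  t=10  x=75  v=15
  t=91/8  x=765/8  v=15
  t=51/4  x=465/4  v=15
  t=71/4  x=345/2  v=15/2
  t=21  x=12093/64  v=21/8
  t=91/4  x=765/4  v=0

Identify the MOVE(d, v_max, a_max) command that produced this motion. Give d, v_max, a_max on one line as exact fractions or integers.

d=765/4 v_max=15 a_max=3/2

final state: t=91/4, x=765/4, v=0 → d = 765/4
a_max = (15/2−0)/(5−0) = 3/2
max v = 15 over t∈[10,51/4] → v_max = 15
check: 15·(10+11/4) = 765/4 ✓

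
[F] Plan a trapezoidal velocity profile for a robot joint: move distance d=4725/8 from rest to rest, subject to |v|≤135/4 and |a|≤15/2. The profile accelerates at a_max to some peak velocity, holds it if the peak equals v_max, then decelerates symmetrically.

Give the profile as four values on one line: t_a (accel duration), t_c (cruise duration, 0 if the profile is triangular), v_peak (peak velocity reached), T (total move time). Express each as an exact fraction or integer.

v_max²/a_max = (135/4)²/(15/2) = 1215/8
4725/8 ≥ 1215/8 ⇒ cruise phase
t_a = (135/4)/(15/2) = 9/2; v_peak = 135/4
d_cruise = 4725/8 − 1215/8 = 1755/4; t_c = (1755/4)/(135/4) = 13
T = 2·9/2 + 13 = 22

t_a=9/2 t_c=13 v_peak=135/4 T=22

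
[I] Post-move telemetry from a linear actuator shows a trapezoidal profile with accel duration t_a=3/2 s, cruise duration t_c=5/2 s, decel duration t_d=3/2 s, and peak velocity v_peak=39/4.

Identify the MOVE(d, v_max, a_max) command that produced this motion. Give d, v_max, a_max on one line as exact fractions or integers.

d=39 v_max=39/4 a_max=13/2

a_max = (39/4)/(3/2) = 13/2
d_a = ½·39/4·3/2 = 117/16; d_c = 39/4·5/2 = 195/8
d = 2·117/16 + 195/8 = 39
t_c = 5/2 > 0 → v_max = v_peak = 39/4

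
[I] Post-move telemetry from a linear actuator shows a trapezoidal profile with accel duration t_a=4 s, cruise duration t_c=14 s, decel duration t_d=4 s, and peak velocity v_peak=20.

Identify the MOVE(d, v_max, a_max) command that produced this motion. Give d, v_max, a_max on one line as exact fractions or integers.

d=360 v_max=20 a_max=5

a_max = 20/4 = 5
d_a = ½·20·4 = 40; d_c = 20·14 = 280
d = 2·40 + 280 = 360
t_c = 14 > 0 so v_max = 20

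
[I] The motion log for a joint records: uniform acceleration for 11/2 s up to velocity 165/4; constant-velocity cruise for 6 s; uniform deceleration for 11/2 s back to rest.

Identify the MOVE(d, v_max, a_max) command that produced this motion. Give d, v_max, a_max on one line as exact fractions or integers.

d=3795/8 v_max=165/4 a_max=15/2

a_max = (165/4)/(11/2) = 15/2
d_a = ½·165/4·11/2 = 1815/16; d_c = 165/4·6 = 495/2
d = 2·1815/16 + 495/2 = 3795/8
t_c = 6 > 0 so v_max = 165/4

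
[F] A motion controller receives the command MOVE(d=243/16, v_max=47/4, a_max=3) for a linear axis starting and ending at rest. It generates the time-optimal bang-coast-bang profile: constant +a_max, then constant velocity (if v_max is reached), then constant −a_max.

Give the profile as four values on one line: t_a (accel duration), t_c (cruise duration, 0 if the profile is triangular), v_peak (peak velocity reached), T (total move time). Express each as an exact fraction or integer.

t_a=9/4 t_c=0 v_peak=27/4 T=9/2

v_max²/a_max = (47/4)²/3 = 2209/48
243/16 < 2209/48 → triangular
v_peak = √(243/16·3) = √(729/16) = 27/4
t_a = (27/4)/3 = 9/4; t_c = 0
T = 2·9/4 = 9/2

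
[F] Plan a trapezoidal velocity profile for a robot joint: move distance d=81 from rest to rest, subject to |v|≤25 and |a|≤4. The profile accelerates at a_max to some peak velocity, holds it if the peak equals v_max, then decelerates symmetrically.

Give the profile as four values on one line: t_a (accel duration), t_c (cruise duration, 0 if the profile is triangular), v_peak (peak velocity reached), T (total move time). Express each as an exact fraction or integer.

t_a=9/2 t_c=0 v_peak=18 T=9

v_max²/a_max = 25²/4 = 625/4
81 < 625/4 so t_c = 0
v_peak = √(81·4) = √324 = 18
t_a = 18/4 = 9/2; t_c = 0
T = 2·9/2 = 9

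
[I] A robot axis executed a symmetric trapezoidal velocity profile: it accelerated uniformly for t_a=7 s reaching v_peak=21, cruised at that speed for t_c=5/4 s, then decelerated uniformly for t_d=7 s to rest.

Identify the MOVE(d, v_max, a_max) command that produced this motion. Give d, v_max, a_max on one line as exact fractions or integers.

d=693/4 v_max=21 a_max=3

a_max = 21/7 = 3
d_a = ½·21·7 = 147/2; d_c = 21·5/4 = 105/4
d = 2·147/2 + 105/4 = 693/4
t_c = 5/4 > 0 so v_max = 21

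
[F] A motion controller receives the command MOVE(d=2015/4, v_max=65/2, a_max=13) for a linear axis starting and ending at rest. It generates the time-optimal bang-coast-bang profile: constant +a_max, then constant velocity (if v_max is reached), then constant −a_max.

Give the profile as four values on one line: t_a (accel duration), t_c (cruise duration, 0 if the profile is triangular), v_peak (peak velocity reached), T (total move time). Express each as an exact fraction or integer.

v_max²/a_max = (65/2)²/13 = 325/4
2015/4 ≥ 325/4 so v_max reached
t_a = (65/2)/13 = 5/2; v_peak = 65/2
d_cruise = 2015/4 − 325/4 = 845/2; t_c = (845/2)/(65/2) = 13
T = 2·5/2 + 13 = 18

t_a=5/2 t_c=13 v_peak=65/2 T=18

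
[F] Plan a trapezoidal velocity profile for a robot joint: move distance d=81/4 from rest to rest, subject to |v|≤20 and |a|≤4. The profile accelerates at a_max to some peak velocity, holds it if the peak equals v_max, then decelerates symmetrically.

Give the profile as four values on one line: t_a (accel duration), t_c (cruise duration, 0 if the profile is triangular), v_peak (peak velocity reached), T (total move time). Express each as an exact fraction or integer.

vₘ²/aₘ = 20²/4 = 100
81/4 < 100 → triangular
v_peak = √(81/4·4) = √81 = 9
t_a = 9/4; t_c = 0
T = 2·9/4 = 9/2

t_a=9/4 t_c=0 v_peak=9 T=9/2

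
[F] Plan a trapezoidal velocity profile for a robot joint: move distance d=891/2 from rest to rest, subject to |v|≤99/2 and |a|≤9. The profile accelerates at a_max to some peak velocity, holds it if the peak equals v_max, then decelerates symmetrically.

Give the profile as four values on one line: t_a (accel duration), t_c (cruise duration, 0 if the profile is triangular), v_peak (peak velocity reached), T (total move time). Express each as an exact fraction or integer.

v_max²/a_max = (99/2)²/9 = 1089/4
891/2 ≥ 1089/4 ⇒ cruise phase
t_a = (99/2)/9 = 11/2; v_peak = 99/2
d_cruise = 891/2 − 1089/4 = 693/4; t_c = (693/4)/(99/2) = 7/2
T = 2·11/2 + 7/2 = 29/2

t_a=11/2 t_c=7/2 v_peak=99/2 T=29/2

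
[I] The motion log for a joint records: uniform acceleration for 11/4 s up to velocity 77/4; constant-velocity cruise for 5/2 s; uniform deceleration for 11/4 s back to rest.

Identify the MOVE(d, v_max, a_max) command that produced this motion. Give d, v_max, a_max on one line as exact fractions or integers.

a_max = (77/4)/(11/4) = 7
d_a = ½·77/4·11/4 = 847/32; d_c = 77/4·5/2 = 385/8
d = 2·847/32 + 385/8 = 1617/16
t_c = 5/2 > 0 so v_max = 77/4

d=1617/16 v_max=77/4 a_max=7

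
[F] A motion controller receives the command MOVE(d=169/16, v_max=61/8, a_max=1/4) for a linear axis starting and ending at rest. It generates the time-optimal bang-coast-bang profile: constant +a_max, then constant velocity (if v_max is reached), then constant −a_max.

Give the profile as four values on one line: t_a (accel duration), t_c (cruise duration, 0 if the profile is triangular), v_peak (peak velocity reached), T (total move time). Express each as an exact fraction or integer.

vₘ²/aₘ = (61/8)²/(1/4) = 3721/16
169/16 < 3721/16 → triangular
v_peak = √(169/16·1/4) = √(169/64) = 13/8
t_a = (13/8)/(1/4) = 13/2; t_c = 0
T = 2·13/2 = 13

t_a=13/2 t_c=0 v_peak=13/8 T=13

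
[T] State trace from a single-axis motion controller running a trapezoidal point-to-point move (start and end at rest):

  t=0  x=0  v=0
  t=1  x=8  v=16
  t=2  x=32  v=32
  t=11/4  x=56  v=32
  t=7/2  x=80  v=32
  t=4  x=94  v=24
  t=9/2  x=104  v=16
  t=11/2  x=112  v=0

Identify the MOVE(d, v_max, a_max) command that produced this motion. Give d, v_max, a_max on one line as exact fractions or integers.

d=112 v_max=32 a_max=16

final state: t=11/2, x=112, v=0 → d = 112
a_max = (16−0)/(1−0) = 16
max v = 32 over t∈[2,7/2] → v_max = 32
check: 32·(2+3/2) = 112 ✓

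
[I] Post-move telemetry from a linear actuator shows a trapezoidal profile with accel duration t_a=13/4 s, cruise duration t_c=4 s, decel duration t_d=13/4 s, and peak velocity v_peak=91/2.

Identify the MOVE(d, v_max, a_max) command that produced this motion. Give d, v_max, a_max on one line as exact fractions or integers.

d=2639/8 v_max=91/2 a_max=14

a_max = (91/2)/(13/4) = 14
d_a = ½·91/2·13/4 = 1183/16; d_c = 91/2·4 = 182
d = 2·1183/16 + 182 = 2639/8
t_c = 4 > 0 ⇒ limit active, v_max = 91/2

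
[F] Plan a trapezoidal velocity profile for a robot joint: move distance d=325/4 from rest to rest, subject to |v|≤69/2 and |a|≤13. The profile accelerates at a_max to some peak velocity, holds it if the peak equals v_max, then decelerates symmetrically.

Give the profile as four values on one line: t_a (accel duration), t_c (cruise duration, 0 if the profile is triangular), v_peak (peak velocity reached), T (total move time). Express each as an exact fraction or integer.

t_a=5/2 t_c=0 v_peak=65/2 T=5

v_max²/a_max = (69/2)²/13 = 4761/52
325/4 < 4761/52 ⇒ no cruise
v_peak = √(325/4·13) = √(4225/4) = 65/2
t_a = (65/2)/13 = 5/2; t_c = 0
T = 2·5/2 = 5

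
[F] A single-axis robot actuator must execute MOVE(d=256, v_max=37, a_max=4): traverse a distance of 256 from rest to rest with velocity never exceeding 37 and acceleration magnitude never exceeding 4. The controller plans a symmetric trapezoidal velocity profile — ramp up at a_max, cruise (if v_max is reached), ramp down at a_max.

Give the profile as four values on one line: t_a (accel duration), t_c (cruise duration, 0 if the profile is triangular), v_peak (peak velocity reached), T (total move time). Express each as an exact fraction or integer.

v_max²/a_max = 37²/4 = 1369/4
256 < 1369/4 ⇒ no cruise
v_peak = √(256·4) = √1024 = 32
t_a = 32/4 = 8; t_c = 0
T = 2·8 = 16

t_a=8 t_c=0 v_peak=32 T=16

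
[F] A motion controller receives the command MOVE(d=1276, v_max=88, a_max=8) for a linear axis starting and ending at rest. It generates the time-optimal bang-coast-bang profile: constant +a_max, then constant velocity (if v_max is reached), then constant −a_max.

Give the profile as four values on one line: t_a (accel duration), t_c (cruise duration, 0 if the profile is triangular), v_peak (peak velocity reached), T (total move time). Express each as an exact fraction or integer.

t_a=11 t_c=7/2 v_peak=88 T=51/2

v_max²/a_max = 88²/8 = 968
1276 ≥ 968 → trapezoidal
t_a = 88/8 = 11; v_peak = 88
d_cruise = 1276 − 968 = 308; t_c = 308/88 = 7/2
T = 2·11 + 7/2 = 51/2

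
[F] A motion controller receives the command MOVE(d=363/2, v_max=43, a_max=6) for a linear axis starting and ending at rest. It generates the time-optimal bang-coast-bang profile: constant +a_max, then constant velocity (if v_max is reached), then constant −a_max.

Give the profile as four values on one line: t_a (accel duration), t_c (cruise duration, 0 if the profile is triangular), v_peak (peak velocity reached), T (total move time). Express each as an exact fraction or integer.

vₘ²/aₘ = 43²/6 = 1849/6
363/2 < 1849/6 ⇒ no cruise
v_peak = √(363/2·6) = √1089 = 33
t_a = 33/6 = 11/2; t_c = 0
T = 2·11/2 = 11

t_a=11/2 t_c=0 v_peak=33 T=11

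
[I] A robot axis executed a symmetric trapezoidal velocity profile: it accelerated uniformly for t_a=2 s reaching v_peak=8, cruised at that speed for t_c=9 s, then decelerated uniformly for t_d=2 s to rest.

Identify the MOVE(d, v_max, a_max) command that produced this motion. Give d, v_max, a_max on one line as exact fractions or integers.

d=88 v_max=8 a_max=4

a_max = 8/2 = 4
d_a = ½·8·2 = 8; d_c = 8·9 = 72
d = 2·8 + 72 = 88
t_c = 9 > 0 → v_max = v_peak = 8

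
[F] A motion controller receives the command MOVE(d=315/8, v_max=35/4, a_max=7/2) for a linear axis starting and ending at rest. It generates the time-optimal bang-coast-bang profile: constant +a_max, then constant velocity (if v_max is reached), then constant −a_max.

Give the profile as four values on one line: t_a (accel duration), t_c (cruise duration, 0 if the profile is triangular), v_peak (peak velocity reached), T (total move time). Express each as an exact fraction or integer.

t_a=5/2 t_c=2 v_peak=35/4 T=7

v_max²/a_max = (35/4)²/(7/2) = 175/8
315/8 ≥ 175/8 → trapezoidal
t_a = (35/4)/(7/2) = 5/2; v_peak = 35/4
d_cruise = 315/8 − 175/8 = 35/2; t_c = (35/2)/(35/4) = 2
T = 2·5/2 + 2 = 7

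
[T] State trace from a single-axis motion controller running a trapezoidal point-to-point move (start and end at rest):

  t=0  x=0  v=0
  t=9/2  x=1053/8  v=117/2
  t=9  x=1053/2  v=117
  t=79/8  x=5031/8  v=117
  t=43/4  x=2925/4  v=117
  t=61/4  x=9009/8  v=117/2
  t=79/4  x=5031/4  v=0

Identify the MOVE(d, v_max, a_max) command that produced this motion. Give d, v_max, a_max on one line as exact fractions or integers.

final state: t=79/4, x=5031/4, v=0 → d = 5031/4
a_max = (117/2−0)/(9/2−0) = 13
max v = 117 over t∈[9,43/4] → v_max = 117
check: 117·(9+7/4) = 5031/4 ✓

d=5031/4 v_max=117 a_max=13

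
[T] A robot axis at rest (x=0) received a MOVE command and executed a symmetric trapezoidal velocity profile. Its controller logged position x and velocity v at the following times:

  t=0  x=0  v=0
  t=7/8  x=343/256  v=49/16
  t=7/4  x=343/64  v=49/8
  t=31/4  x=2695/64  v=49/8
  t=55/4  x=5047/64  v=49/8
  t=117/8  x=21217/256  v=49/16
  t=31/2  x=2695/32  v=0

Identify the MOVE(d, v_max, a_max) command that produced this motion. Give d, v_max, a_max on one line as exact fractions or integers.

d=2695/32 v_max=49/8 a_max=7/2

final state: t=31/2, x=2695/32, v=0 → d = 2695/32
a_max = (49/16−0)/(7/8−0) = 7/2
max v = 49/8 over t∈[7/4,55/4] → v_max = 49/8
check: 49/8·(7/4+12) = 2695/32 ✓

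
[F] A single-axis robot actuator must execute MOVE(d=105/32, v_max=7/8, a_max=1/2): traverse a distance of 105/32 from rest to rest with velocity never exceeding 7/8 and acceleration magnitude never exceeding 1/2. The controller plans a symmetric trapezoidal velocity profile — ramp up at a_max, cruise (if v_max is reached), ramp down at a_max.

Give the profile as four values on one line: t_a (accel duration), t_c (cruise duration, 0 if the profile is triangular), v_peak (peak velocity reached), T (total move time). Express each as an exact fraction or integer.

t_a=7/4 t_c=2 v_peak=7/8 T=11/2

vₘ²/aₘ = (7/8)²/(1/2) = 49/32
105/32 ≥ 49/32 → trapezoidal
t_a = (7/8)/(1/2) = 7/4; v_peak = 7/8
d_cruise = 105/32 − 49/32 = 7/4; t_c = (7/4)/(7/8) = 2
T = 2·7/4 + 2 = 11/2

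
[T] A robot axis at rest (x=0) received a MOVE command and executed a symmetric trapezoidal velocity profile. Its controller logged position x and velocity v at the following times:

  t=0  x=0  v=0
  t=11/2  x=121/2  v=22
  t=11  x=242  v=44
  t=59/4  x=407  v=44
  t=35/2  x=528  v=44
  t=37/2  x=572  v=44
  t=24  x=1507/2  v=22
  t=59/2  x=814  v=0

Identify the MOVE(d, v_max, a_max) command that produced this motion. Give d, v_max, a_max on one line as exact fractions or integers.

d=814 v_max=44 a_max=4

final state: t=59/2, x=814, v=0 → d = 814
a_max = (22−0)/(11/2−0) = 4
max v = 44 over t∈[11,37/2] → v_max = 44
check: 44·(11+15/2) = 814 ✓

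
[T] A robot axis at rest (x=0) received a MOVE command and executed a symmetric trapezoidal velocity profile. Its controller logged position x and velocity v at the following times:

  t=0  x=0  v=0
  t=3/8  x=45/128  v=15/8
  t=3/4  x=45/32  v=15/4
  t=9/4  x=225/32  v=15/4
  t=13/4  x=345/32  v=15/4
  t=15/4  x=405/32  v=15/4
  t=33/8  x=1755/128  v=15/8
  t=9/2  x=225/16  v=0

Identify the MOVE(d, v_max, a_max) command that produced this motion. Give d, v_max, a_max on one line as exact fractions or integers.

final state: t=9/2, x=225/16, v=0 → d = 225/16
a_max = (15/8−0)/(3/8−0) = 5
max v = 15/4 over t∈[3/4,15/4] → v_max = 15/4
check: 15/4·(3/4+3) = 225/16 ✓

d=225/16 v_max=15/4 a_max=5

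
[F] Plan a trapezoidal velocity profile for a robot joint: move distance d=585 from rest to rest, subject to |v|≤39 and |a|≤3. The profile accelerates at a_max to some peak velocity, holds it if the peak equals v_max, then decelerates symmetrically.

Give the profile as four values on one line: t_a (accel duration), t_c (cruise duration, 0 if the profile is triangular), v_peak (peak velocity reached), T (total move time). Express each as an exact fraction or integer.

v_max²/a_max = 39²/3 = 507
585 ≥ 507 ⇒ cruise phase
t_a = 39/3 = 13; v_peak = 39
d_cruise = 585 − 507 = 78; t_c = 78/39 = 2
T = 2·13 + 2 = 28

t_a=13 t_c=2 v_peak=39 T=28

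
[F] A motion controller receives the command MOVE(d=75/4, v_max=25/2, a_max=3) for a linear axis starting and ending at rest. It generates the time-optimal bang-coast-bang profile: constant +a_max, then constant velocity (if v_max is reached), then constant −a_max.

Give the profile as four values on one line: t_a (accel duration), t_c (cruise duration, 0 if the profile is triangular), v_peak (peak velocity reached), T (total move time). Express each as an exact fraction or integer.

(v_max)²/a_max = (25/2)²/3 = 625/12
75/4 < 625/12 ⇒ no cruise
v_peak = √(75/4·3) = √(225/4) = 15/2
t_a = (15/2)/3 = 5/2; t_c = 0
T = 2·5/2 = 5

t_a=5/2 t_c=0 v_peak=15/2 T=5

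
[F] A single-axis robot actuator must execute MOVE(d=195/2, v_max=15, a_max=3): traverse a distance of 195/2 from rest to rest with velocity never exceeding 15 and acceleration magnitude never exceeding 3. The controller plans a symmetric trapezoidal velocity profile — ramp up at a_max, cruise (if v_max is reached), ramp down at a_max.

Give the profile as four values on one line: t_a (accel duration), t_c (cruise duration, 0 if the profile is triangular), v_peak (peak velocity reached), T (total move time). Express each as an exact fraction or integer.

t_a=5 t_c=3/2 v_peak=15 T=23/2

(v_max)²/a_max = 15²/3 = 75
195/2 ≥ 75 ⇒ cruise phase
t_a = 15/3 = 5; v_peak = 15
d_cruise = 195/2 − 75 = 45/2; t_c = (45/2)/15 = 3/2
T = 2·5 + 3/2 = 23/2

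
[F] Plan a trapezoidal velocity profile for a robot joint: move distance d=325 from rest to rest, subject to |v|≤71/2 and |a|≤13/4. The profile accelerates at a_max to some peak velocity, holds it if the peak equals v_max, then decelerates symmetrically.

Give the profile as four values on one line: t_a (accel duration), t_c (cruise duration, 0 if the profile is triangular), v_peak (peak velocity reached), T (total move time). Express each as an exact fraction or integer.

vₘ²/aₘ = (71/2)²/(13/4) = 5041/13
325 < 5041/13 so t_c = 0
v_peak = √(325·13/4) = √(4225/4) = 65/2
t_a = (65/2)/(13/4) = 10; t_c = 0
T = 2·10 = 20

t_a=10 t_c=0 v_peak=65/2 T=20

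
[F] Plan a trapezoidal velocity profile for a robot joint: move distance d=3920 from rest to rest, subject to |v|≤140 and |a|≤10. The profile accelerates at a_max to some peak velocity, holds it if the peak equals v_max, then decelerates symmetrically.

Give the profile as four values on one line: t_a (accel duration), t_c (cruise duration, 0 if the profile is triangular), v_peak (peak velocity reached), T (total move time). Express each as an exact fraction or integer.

vₘ²/aₘ = 140²/10 = 1960
3920 ≥ 1960 ⇒ cruise phase
t_a = 140/10 = 14; v_peak = 140
d_cruise = 3920 − 1960 = 1960; t_c = 1960/140 = 14
T = 2·14 + 14 = 42

t_a=14 t_c=14 v_peak=140 T=42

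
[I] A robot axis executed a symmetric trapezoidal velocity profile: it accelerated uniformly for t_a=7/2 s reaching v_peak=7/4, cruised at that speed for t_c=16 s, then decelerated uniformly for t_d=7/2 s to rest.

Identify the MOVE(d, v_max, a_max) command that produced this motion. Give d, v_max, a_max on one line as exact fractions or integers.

a_max = (7/4)/(7/2) = 1/2
d_a = ½·7/4·7/2 = 49/16; d_c = 7/4·16 = 28
d = 2·49/16 + 28 = 273/8
t_c = 16 > 0 ⇒ limit active, v_max = 7/4

d=273/8 v_max=7/4 a_max=1/2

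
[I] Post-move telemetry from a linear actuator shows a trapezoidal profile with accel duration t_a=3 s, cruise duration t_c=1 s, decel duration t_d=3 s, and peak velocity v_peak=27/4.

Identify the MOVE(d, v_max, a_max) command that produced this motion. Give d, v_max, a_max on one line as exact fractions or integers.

d=27 v_max=27/4 a_max=9/4

a_max = (27/4)/3 = 9/4
d_a = ½·27/4·3 = 81/8; d_c = 27/4·1 = 27/4
d = 2·81/8 + 27/4 = 27
t_c = 1 > 0 ⇒ limit active, v_max = 27/4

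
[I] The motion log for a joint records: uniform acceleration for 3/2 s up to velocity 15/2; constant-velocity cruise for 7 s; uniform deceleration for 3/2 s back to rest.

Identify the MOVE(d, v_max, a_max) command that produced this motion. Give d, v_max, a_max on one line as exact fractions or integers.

a_max = (15/2)/(3/2) = 5
d_a = ½·15/2·3/2 = 45/8; d_c = 15/2·7 = 105/2
d = 2·45/8 + 105/2 = 255/4
t_c = 7 > 0 so v_max = 15/2

d=255/4 v_max=15/2 a_max=5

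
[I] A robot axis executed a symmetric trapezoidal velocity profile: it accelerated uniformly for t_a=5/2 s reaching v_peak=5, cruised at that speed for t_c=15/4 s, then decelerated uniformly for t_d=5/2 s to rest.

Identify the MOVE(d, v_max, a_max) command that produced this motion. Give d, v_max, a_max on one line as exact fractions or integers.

d=125/4 v_max=5 a_max=2

a_max = 5/(5/2) = 2
d_a = ½·5·5/2 = 25/4; d_c = 5·15/4 = 75/4
d = 2·25/4 + 75/4 = 125/4
t_c = 15/4 > 0 → v_max = v_peak = 5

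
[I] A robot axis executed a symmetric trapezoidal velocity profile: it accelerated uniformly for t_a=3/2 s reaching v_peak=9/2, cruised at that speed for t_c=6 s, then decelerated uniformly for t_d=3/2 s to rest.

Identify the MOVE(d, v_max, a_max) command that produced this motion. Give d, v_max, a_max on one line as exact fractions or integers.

d=135/4 v_max=9/2 a_max=3

a_max = (9/2)/(3/2) = 3
d_a = ½·9/2·3/2 = 27/8; d_c = 9/2·6 = 27
d = 2·27/8 + 27 = 135/4
t_c = 6 > 0 → v_max = v_peak = 9/2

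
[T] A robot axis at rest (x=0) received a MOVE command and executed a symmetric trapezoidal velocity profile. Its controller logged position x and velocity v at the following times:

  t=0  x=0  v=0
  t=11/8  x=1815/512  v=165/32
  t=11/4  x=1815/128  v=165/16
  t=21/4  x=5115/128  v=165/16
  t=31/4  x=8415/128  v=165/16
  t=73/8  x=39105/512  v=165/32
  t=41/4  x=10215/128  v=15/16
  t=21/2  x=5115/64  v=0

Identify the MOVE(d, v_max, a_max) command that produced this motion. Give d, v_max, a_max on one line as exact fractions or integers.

final state: t=21/2, x=5115/64, v=0 → d = 5115/64
a_max = (165/32−0)/(11/8−0) = 15/4
max v = 165/16 over t∈[11/4,31/4] → v_max = 165/16
check: 165/16·(11/4+5) = 5115/64 ✓

d=5115/64 v_max=165/16 a_max=15/4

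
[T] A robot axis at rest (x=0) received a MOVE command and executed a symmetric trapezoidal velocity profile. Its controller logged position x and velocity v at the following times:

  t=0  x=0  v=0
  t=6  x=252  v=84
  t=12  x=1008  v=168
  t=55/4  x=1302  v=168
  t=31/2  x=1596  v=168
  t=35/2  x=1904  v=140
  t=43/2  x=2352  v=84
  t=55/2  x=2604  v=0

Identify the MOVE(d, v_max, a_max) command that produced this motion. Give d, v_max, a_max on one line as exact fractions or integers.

final state: t=55/2, x=2604, v=0 → d = 2604
a_max = (84−0)/(6−0) = 14
max v = 168 over t∈[12,31/2] → v_max = 168
check: 168·(12+7/2) = 2604 ✓

d=2604 v_max=168 a_max=14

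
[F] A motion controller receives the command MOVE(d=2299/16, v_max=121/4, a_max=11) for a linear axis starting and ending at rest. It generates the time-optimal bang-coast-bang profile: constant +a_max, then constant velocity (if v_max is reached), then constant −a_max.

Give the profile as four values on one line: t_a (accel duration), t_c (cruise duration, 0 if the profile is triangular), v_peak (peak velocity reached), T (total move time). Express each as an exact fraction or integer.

vₘ²/aₘ = (121/4)²/11 = 1331/16
2299/16 ≥ 1331/16 → trapezoidal
t_a = (121/4)/11 = 11/4; v_peak = 121/4
d_cruise = 2299/16 − 1331/16 = 121/2; t_c = (121/2)/(121/4) = 2
T = 2·11/4 + 2 = 15/2

t_a=11/4 t_c=2 v_peak=121/4 T=15/2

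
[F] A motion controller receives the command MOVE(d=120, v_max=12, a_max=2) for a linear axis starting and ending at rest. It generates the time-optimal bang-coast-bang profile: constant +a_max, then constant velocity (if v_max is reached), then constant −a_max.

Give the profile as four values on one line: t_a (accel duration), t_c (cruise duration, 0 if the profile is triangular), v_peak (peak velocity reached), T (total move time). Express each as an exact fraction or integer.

t_a=6 t_c=4 v_peak=12 T=16

vₘ²/aₘ = 12²/2 = 72
120 ≥ 72 → trapezoidal
t_a = 12/2 = 6; v_peak = 12
d_cruise = 120 − 72 = 48; t_c = 48/12 = 4
T = 2·6 + 4 = 16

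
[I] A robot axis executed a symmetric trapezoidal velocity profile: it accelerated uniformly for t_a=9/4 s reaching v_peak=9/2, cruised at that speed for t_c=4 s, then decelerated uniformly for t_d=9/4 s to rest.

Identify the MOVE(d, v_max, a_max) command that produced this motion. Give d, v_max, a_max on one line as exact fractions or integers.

d=225/8 v_max=9/2 a_max=2

a_max = (9/2)/(9/4) = 2
d_a = ½·9/2·9/4 = 81/16; d_c = 9/2·4 = 18
d = 2·81/16 + 18 = 225/8
t_c = 4 > 0 so v_max = 9/2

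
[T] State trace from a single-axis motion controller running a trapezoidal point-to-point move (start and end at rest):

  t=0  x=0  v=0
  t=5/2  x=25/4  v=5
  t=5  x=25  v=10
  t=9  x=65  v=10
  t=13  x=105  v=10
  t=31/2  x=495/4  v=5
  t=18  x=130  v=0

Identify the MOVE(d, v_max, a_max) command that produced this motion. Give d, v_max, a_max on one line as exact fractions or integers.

final state: t=18, x=130, v=0 → d = 130
a_max = (5−0)/(5/2−0) = 2
max v = 10 over t∈[5,13] → v_max = 10
check: 10·(5+8) = 130 ✓

d=130 v_max=10 a_max=2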